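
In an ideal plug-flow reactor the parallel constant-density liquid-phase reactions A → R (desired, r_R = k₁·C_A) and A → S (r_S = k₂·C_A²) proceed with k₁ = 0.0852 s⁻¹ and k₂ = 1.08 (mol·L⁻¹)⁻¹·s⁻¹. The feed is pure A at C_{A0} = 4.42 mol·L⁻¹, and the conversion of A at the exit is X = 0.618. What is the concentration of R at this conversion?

C_A = C_{A0}(1−X) = 1.688 mol·L⁻¹.
Along a PFR/batch, dC_R/dC_A = −r_R/(r_R+r_S) = −k₁/(k₁+k₂·C_A).
Integrating from C_{A0} to C_A: C_R = (0.0852/1.08)·ln[(0.0852+1.08·4.42)/(0.0852+1.08·1.69)] = 0.07889·ln(4.859/1.909) = 0.07371 mol·L⁻¹.

0.0737 mol·L⁻¹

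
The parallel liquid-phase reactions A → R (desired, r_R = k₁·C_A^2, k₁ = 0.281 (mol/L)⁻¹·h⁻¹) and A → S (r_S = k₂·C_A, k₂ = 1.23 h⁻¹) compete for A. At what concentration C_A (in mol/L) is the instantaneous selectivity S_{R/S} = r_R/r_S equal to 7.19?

S_{R/S} = (k₁/k₂)·C_A ⇒ C_A = S·k₂/k₁.
= 7.19×1.23/0.281 = 31.5 mol/L.

31.5 mol/L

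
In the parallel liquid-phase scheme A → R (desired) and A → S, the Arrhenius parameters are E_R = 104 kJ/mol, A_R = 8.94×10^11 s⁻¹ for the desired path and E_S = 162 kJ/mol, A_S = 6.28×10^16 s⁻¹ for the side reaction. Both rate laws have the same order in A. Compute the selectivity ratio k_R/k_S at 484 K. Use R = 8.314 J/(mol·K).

25.9

k_R/k_S = (A_R/A_S)·exp[−(E_R−E_S)/(RT)] = (A_R/A_S)·exp[(E_S−E_R)/(RT)].
(E_S−E_R)/(RT) = (162−104)×10³/(8.314×484) = 58000/4024 = 14.41.
k_R/k_S = (8.94×10^11/6.28×10^16)·exp(14.41) = 1.424×10^-5 × 1.819×10^6 = 25.9.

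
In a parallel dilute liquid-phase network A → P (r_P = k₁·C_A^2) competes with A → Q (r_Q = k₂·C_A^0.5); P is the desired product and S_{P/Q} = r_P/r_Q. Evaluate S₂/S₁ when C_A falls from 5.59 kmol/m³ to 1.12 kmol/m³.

S_{P/Q} = (k₁/k₂)·C_A^1.5, so S₂/S₁ = (C_{A,2}/C_{A,1})^1.5.
= (1.12/5.59)^1.5 = (0.2004)^1.5 = 0.0897.
Selectivity toward P falls as C_A falls — high-concentration operation is favoured.

0.0897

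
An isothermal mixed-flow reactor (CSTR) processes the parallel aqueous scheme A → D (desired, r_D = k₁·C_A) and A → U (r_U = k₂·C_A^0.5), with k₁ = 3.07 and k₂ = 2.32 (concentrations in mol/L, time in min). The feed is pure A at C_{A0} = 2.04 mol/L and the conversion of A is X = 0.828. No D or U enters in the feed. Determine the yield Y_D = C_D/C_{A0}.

0.364

Exit C_A = C_{A0}(1−X) = 2.04×0.172 = 0.3509 mol/L.
In a CSTR the entire volume is at exit conditions, so r_D = 3.07×0.3509 = 1.077 and r_U = 2.32×0.3509^0.5 = 1.374.
Fraction of consumed A going to D: r_D/(r_D+r_U) = 0.4394.
C_D = 0.4394·C_{A0}·X = 0.4394×2.04×0.828 = 0.742 mol/L; Y_D = C_D/C_{A0} = 0.364.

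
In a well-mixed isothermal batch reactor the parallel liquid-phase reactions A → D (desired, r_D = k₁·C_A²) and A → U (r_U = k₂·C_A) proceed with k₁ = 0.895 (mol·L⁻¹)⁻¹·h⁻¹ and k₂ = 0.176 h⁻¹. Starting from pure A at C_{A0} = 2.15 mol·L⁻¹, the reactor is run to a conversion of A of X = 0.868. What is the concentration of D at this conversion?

C_A = C_{A0}(1−X) = 0.2838 mol·L⁻¹.
Along a PFR/batch, dC_U/dC_A = −r_U/(r_D+r_U) = −k₂/(k₂+k₁·C_A).
Integrating from C_{A0} to C_A: C_U = (0.176/0.895)·ln[(0.176+0.895·2.15)/(0.176+0.895·0.284)] = 0.1966·ln(2.100/0.4300) = 0.3119 mol·L⁻¹.
Then C_D = (C_{A0}−C_A) − C_U = 1.866 − 0.3119 = 1.554 mol·L⁻¹.

1.55 mol·L⁻¹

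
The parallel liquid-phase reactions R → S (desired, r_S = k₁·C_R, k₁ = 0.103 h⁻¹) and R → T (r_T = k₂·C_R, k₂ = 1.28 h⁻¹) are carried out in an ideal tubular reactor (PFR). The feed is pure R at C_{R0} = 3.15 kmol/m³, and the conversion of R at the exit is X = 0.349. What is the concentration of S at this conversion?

C_R = C_{R0}(1−X) = 2.051 kmol/m³.
Both paths are first order in R, so the instantaneous fraction to S is constant: dC_S/d(−C_R) = k₁/(k₁+k₂) = 0.07448.
C_S = 0.07448·(C_{R0}−C_R) = 0.07448×1.099 = 0.0819 kmol/m³.

0.0819 kmol/m³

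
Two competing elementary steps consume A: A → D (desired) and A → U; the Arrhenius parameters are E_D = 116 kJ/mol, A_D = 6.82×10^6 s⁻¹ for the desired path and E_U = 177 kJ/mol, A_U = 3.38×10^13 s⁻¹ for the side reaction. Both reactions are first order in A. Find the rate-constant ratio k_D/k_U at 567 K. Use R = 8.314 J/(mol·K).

0.0841

Since both paths have the same order in A, the concentration cancels and S_{D/U} = k_D/k_U = (A_D/A_U)·exp[(E_U−E_D)/(RT)].
(E_U−E_D)/(RT) = (177−116)×10³/(8.314×567) = 61000/4714 = 12.94.
k_D/k_U = (6.82×10^6/3.38×10^13)·exp(12.94) = 2.018×10^-7 × 4.167×10^5 = 0.0841.
Since E_D < E_U, lowering the temperature improves selectivity toward D.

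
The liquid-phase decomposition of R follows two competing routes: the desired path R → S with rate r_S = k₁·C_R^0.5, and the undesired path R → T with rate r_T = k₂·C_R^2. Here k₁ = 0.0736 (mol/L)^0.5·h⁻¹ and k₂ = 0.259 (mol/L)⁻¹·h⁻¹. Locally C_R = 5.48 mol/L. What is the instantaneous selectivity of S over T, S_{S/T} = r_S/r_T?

S_{S/T} = r_S/r_T = (k₁·C_R^0.5)/(k₂·C_R^2) = (k₁/k₂)·C_R^-1.5.
= (0.0736×5.480^0.5) / (0.259×5.480^2) = 0.1723/7.778 = 0.0222.

0.0222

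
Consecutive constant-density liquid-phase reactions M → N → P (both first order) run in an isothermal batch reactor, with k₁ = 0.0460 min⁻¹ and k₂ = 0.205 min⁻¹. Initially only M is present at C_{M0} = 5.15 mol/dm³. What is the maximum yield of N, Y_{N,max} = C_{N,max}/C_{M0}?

For a first-order series the maximum intermediate yield is C_{N,max}/C_{M0} = (k₁/k₂)^[k₂/(k₂−k₁)].
= (0.0460/0.205)^(0.205/(0.205−0.0460)) = (0.2244)^(1.289) = 0.1456.

0.146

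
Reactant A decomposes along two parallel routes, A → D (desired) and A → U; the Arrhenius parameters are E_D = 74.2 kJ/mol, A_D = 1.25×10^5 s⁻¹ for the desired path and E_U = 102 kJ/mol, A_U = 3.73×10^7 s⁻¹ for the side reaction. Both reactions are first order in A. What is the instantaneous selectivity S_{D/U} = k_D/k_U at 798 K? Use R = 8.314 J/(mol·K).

With equal orders, S_{D/U} = k_D/k_U = (A_D/A_U)·exp[(E_U−E_D)/(RT)].
(E_U−E_D)/(RT) = (102−74.2)×10³/(8.314×798) = 27800/6635 = 4.190.
k_D/k_U = (1.25×10^5/3.73×10^7)·exp(4.190) = 0.003351 × 66.03 = 0.221.
Since E_D < E_U, lowering the temperature improves selectivity toward D.

0.221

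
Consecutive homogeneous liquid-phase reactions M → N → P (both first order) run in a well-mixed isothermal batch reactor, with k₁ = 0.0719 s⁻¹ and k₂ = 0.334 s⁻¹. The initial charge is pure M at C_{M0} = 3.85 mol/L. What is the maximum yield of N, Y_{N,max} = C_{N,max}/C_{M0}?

0.141

Evaluating C_N at t_opt = ln(k₂/k₁)/(k₂−k₁) gives C_{N,max}/C_{M0} = (k₁/k₂)^[k₂/(k₂−k₁)].
= (0.0719/0.334)^(0.334/(0.334−0.0719)) = (0.2153)^(1.274) = 0.1413.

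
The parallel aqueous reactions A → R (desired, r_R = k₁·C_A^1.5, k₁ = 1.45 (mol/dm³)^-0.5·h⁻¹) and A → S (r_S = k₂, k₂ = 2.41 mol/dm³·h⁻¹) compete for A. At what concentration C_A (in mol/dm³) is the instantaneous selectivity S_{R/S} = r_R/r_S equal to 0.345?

0.690 mol/dm³

S_{R/S} = (k₁/k₂)·C_A^1.5 ⇒ C_A = (S·k₂/k₁)^(1/1.5).
= (0.345×2.41/1.45)^(0.6667) = (0.5734)^(0.6667) = 0.690 mol/dm³.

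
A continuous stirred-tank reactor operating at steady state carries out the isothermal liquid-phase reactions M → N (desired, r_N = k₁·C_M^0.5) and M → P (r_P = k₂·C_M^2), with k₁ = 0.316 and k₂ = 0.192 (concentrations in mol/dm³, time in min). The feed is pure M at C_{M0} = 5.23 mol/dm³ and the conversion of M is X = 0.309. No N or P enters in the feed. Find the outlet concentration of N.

0.312 mol/dm³

Exit C_M = C_{M0}(1−X) = 5.23×0.691 = 3.614 mol/dm³.
A CSTR operates uniformly at the exit composition, giving r_N = 0.6007 and r_P = 2.508 (each k·C_M^n at C_M = 3.614).
Fraction of consumed M going to N: r_N/(r_N+r_P) = 0.1933.
C_N = 0.1933·C_{M0}·X = 0.1933×5.23×0.309 = 0.312 mol/dm³.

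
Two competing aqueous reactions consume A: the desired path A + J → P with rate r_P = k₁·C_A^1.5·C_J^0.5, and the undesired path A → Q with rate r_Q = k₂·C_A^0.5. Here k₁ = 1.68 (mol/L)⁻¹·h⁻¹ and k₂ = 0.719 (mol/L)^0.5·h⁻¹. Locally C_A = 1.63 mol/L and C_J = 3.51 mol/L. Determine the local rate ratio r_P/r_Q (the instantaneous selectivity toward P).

7.14

S_{P/Q} = r_P/r_Q = (k₁·C_A^1.5·C_J^0.5)/(k₂·C_A^0.5) = (k₁/k₂)·C_A·C_J^0.5.
= (1.68×1.630^1.5×3.510^0.5) / (0.719×1.630^0.5) = 6.550/0.9180 = 7.14.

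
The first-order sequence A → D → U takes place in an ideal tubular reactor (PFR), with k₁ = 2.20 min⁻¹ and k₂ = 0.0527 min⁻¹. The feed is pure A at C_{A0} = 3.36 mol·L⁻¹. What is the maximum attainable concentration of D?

3.07 mol·L⁻¹

For a first-order series the maximum intermediate yield is C_{D,max}/C_{A0} = (k₁/k₂)^[k₂/(k₂−k₁)].
= (2.20/0.0527)^(0.0527/(0.0527−2.20)) = (41.75)^(-0.02454) = 0.9125.
C_{D,max} = 0.9125×3.36 = 3.07 mol·L⁻¹.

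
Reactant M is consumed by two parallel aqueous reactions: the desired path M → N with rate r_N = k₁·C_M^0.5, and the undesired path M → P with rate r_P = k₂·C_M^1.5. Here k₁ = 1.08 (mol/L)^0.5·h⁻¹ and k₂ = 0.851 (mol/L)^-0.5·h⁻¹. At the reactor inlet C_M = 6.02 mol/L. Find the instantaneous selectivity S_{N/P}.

S_{N/P} = r_N/r_P = (k₁·C_M^0.5)/(k₂·C_M^1.5) = (k₁/k₂)·C_M⁻¹.
= (1.08×6.020^0.5) / (0.851×6.020^1.5) = 2.650/12.57 = 0.211.

0.211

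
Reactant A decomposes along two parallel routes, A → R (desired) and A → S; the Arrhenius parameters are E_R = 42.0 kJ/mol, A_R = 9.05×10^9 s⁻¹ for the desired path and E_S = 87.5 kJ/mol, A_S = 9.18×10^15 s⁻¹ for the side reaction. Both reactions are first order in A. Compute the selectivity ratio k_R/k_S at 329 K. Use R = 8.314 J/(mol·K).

Since both paths have the same order in A, the concentration cancels and S_{R/S} = k_R/k_S = (A_R/A_S)·exp[(E_S−E_R)/(RT)].
(E_S−E_R)/(RT) = (87.5−42.0)×10³/(8.314×329) = 45500/2735 = 16.63.
k_R/k_S = (9.05×10^9/9.18×10^15)·exp(16.63) = 9.858×10^-7 × 1.676×10^7 = 16.5.
Since E_R < E_S, lowering the temperature improves selectivity toward R.

16.5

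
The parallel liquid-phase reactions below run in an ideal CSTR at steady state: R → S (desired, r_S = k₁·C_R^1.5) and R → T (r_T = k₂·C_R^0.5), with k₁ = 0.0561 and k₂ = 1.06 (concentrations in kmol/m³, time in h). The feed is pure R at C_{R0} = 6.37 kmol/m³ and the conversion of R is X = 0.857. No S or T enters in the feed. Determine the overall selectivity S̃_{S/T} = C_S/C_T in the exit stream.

0.0482

Exit C_R = C_{R0}(1−X) = 6.37×0.143 = 0.9109 kmol/m³.
A CSTR operates uniformly at the exit composition, giving r_S = 0.04877 and r_T = 1.012 (each k·C_R^n at C_R = 0.9109).
Overall selectivity = C_S/C_T = r_Sτ/(r_Tτ) = r_S/r_T = 0.0482.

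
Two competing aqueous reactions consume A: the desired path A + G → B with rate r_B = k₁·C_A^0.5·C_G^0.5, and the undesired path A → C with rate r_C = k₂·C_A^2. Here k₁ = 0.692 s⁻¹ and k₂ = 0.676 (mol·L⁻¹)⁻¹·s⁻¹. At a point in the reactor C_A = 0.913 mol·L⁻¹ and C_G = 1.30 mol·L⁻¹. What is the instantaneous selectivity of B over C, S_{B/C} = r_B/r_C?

S_{B/C} = r_B/r_C = (k₁·C_A^0.5·C_G^0.5)/(k₂·C_A^2) = (k₁/k₂)·C_A^-1.5·C_G^0.5.
= (0.692×0.9130^0.5×1.300^0.5) / (0.676×0.9130^2) = 0.7539/0.5635 = 1.34.
The undesired path is higher order in A, so low C_A (CSTR or dilute feed) favours B.

1.34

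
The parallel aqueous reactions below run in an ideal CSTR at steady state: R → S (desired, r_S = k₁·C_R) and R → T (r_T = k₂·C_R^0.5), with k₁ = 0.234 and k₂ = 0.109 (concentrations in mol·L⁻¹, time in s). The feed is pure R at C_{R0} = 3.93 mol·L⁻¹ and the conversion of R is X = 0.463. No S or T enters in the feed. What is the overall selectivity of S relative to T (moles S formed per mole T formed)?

Exit C_R = C_{R0}(1−X) = 3.93×0.537 = 2.110 mol·L⁻¹.
In a CSTR the entire volume is at exit conditions, so r_S = 0.234×2.110 = 0.4938 and r_T = 0.109×2.110^0.5 = 0.1583.
Overall selectivity = C_S/C_T = r_Sτ/(r_Tτ) = r_S/r_T = 3.12.

3.12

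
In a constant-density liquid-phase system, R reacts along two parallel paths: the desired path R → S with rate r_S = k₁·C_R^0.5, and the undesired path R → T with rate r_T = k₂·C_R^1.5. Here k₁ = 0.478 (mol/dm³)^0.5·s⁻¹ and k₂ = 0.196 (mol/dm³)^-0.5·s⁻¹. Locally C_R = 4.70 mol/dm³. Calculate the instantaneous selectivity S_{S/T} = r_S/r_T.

S_{S/T} = r_S/r_T = (k₁·C_R^0.5)/(k₂·C_R^1.5) = (k₁/k₂)·C_R⁻¹.
= (0.478×4.700^0.5) / (0.196×4.700^1.5) = 1.036/1.997 = 0.519.

0.519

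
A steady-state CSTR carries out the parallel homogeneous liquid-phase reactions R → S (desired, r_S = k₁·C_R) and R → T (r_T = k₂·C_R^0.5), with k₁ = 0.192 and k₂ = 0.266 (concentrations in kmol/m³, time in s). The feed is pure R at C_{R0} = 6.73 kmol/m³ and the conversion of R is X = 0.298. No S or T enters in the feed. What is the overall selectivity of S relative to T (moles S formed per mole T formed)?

1.57

Exit C_R = C_{R0}(1−X) = 6.73×0.702 = 4.724 kmol/m³.
A CSTR operates uniformly at the exit composition, giving r_S = 0.9071 and r_T = 0.5782 (each k·C_R^n at C_R = 4.724).
Overall selectivity = C_S/C_T = r_Sτ/(r_Tτ) = r_S/r_T = 1.57.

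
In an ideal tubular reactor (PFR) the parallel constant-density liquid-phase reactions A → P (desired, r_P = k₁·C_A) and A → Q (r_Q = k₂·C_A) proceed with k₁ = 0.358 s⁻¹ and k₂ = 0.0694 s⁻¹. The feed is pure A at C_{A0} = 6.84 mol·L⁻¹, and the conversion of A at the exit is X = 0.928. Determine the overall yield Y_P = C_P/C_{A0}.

0.777

C_A = C_{A0}(1−X) = 0.4925 mol·L⁻¹.
Both paths are first order in A, so the instantaneous fraction to P is constant: dC_P/d(−C_A) = k₁/(k₁+k₂) = 0.8376.
C_P = 0.8376·(C_{A0}−C_A) = 0.8376×6.348 = 5.32 mol·L⁻¹.
Y_P = C_P/C_{A0} = 5.317/6.84 = 0.777.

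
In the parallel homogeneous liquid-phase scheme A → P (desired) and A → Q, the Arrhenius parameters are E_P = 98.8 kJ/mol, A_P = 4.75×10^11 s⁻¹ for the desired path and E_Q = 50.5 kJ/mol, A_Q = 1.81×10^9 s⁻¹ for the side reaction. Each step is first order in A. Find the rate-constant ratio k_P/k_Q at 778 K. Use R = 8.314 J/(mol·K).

0.150

Since both paths have the same order in A, the concentration cancels and S_{P/Q} = k_P/k_Q = (A_P/A_Q)·exp[(E_Q−E_P)/(RT)].
(E_Q−E_P)/(RT) = (50.5−98.8)×10³/(8.314×778) = -48300/6468 = -7.467.
k_P/k_Q = (4.75×10^11/1.81×10^9)·exp(-7.467) = 262.4 × 5.715×10^-4 = 0.150.
Since E_P > E_Q, raising the temperature improves selectivity toward P.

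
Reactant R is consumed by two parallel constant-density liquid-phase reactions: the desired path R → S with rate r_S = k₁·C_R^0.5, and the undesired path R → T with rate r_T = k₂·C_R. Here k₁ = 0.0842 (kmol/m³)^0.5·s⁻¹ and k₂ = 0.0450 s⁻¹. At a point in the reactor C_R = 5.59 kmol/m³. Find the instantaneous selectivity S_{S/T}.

S_{S/T} = r_S/r_T = (k₁·C_R^0.5)/(k₂·C_R) = (k₁/k₂)·C_R^-0.5.
= (0.0842×5.590^0.5) / (0.0450×5.590) = 0.1991/0.2515 = 0.791.

0.791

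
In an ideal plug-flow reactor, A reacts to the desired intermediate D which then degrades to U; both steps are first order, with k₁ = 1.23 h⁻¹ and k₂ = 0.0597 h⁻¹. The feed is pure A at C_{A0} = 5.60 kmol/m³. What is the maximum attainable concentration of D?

4.80 kmol/m³

Evaluating C_D at τ_opt = ln(k₂/k₁)/(k₂−k₁) gives C_{D,max}/C_{A0} = (k₁/k₂)^[k₂/(k₂−k₁)].
= (1.23/0.0597)^(0.0597/(0.0597−1.23)) = (20.60)^(-0.05101) = 0.8570.
C_{D,max} = 0.8570×5.60 = 4.80 kmol/m³.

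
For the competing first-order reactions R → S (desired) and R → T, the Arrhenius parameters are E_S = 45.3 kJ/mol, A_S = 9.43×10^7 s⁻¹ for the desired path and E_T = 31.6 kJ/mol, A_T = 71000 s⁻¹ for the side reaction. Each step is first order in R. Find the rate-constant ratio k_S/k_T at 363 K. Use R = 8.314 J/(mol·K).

Since both paths have the same order in R, the concentration cancels and S_{S/T} = k_S/k_T = (A_S/A_T)·exp[(E_T−E_S)/(RT)].
(E_T−E_S)/(RT) = (31.6−45.3)×10³/(8.314×363) = -13700/3018 = -4.539.
k_S/k_T = (9.43×10^7/71000)·exp(-4.539) = 1328 × 0.01068 = 14.2.
Since E_S > E_T, raising the temperature improves selectivity toward S.

14.2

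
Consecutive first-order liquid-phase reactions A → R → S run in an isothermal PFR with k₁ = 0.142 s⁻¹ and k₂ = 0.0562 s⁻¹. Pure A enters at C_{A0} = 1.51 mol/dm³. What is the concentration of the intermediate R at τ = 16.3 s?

For first-order series with pure A initially, C_R(τ) = k₁C_{A0}/(k₂−k₁)·(e^(−k₁τ) − e^(−k₂τ)).
e^(−k₁τ) = e^(−0.142×16.3) = e^(−2.315) = 0.09881; e^(−k₂τ) = e^(−0.9161) = 0.4001.
C_R = 0.142×1.51/(0.0562−0.142) × (0.09881−0.4001) = (-2.499)×(-0.3013) = 0.7529 mol/dm³.

0.753 mol/dm³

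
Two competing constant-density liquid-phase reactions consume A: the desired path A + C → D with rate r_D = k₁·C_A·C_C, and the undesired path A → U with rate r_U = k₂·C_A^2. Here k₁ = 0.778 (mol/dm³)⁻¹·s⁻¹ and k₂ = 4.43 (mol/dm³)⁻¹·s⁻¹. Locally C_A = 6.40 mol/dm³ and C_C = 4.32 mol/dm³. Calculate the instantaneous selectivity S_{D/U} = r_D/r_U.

0.119

S_{D/U} = r_D/r_U = (k₁·C_A·C_C)/(k₂·C_A^2) = (k₁/k₂)·C_A⁻¹·C_C.
= (0.778×6.400×4.320) / (4.43×6.400^2) = 21.51/181.5 = 0.119.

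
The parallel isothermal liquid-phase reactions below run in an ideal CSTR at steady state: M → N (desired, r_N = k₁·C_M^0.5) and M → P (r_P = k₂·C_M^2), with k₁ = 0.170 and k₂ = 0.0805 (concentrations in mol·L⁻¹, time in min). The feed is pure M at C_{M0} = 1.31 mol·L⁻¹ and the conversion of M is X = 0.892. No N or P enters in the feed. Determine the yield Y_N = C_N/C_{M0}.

Exit C_M = C_{M0}(1−X) = 1.31×0.108 = 0.1415 mol·L⁻¹.
A CSTR operates uniformly at the exit composition, giving r_N = 0.06394 and r_P = 0.001611 (each k·C_M^n at C_M = 0.1415).
Fraction of consumed M going to N: r_N/(r_N+r_P) = 0.9754.
C_N = 0.9754·C_{M0}·X = 0.9754×1.31×0.892 = 1.14 mol·L⁻¹; Y_N = C_N/C_{M0} = 0.870.

0.870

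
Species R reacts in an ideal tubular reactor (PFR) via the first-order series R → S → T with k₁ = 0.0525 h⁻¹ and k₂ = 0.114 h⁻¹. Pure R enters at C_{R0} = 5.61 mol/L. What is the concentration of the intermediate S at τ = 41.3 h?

For first-order series with pure R initially, C_S(τ) = k₁C_{R0}/(k₂−k₁)·(e^(−k₁τ) − e^(−k₂τ)).
e^(−k₁τ) = e^(−0.0525×41.3) = e^(−2.168) = 0.1144; e^(−k₂τ) = e^(−4.708) = 0.009021.
C_S = 0.0525×5.61/(0.114−0.0525) × (0.1144−0.009021) = 4.789×0.1054 = 0.5046 mol/L.

0.505 mol/L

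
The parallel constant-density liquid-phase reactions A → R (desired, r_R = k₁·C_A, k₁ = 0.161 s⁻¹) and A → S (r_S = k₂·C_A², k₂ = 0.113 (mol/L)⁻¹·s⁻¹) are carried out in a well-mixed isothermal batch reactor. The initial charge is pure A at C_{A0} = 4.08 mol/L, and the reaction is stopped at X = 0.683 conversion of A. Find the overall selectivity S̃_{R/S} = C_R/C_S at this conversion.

0.564

C_A = C_{A0}(1−X) = 1.293 mol/L.
Along a PFR/batch, dC_R/dC_A = −r_R/(r_R+r_S) = −k₁/(k₁+k₂·C_A).
Integrating from C_{A0} to C_A: C_R = (0.161/0.113)·ln[(0.161+0.113·4.08)/(0.161+0.113·1.29)] = 1.425·ln(0.6220/0.3071) = 1.005 mol/L.
C_S = (C_{A0}−C_A)−C_R = 1.781 mol/L; S̃_{R/S} = 1.005/1.781 = 0.564.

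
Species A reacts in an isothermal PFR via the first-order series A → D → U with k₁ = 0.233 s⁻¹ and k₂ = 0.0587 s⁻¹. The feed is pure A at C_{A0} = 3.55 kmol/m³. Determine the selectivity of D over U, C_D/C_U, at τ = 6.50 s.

The intermediate concentration in a first-order A→B→C sequence is C_D = k₁C_{A0}(e^(−k₁τ) − e^(−k₂τ))/(k₂−k₁).
e^(−k₁τ) = e^(−0.233×6.50) = e^(−1.515) = 0.2199; e^(−k₂τ) = e^(−0.3816) = 0.6828.
C_D = 0.233×3.55/(0.0587−0.233) × (0.2199−0.6828) = (-4.746)×(-0.4629) = 2.197 kmol/m³.
C_A = C_{A0}e^(−k₁τ) = 0.7807 kmol/m³, so C_U = C_{A0}−C_A−C_D = 0.5726 kmol/m³; C_D/C_U = 3.84.

3.84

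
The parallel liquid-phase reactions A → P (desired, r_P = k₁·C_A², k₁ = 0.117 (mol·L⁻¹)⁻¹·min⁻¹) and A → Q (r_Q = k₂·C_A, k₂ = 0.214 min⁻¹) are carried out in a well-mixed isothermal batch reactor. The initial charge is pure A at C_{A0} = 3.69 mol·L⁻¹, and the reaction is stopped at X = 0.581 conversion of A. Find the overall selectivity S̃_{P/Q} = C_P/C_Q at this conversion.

C_A = C_{A0}(1−X) = 1.546 mol·L⁻¹.
Along a PFR/batch, dC_Q/dC_A = −r_Q/(r_P+r_Q) = −k₂/(k₂+k₁·C_A).
Integrating from C_{A0} to C_A: C_Q = (0.214/0.117)·ln[(0.214+0.117·3.69)/(0.214+0.117·1.55)] = 1.829·ln(0.6457/0.3949) = 0.8995 mol·L⁻¹.
Then C_P = (C_{A0}−C_A) − C_Q = 2.144 − 0.8995 = 1.244 mol·L⁻¹.
S̃_{P/Q} = C_P/C_Q = 1.244/0.8995 = 1.38.

1.38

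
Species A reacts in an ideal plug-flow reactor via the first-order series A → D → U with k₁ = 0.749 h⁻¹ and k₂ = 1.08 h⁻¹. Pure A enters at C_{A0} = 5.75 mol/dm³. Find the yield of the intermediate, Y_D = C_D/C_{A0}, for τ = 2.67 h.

The intermediate concentration in a first-order A→B→C sequence is C_D = k₁C_{A0}(e^(−k₁τ) − e^(−k₂τ))/(k₂−k₁).
e^(−k₁τ) = e^(−0.749×2.67) = e^(−2.000) = 0.1354; e^(−k₂τ) = e^(−2.884) = 0.05593.
C_D = 0.749×5.75/(1.08−0.749) × (0.1354−0.05593) = 13.01×0.07943 = 1.033 mol/dm³.
Y_D = C_D/C_{A0} = 1.033/5.75 = 0.180.

0.180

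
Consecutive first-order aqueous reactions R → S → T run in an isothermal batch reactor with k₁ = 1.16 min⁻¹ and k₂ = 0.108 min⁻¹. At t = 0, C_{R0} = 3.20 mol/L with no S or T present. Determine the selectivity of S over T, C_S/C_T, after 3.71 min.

For first-order series with pure R initially, C_S(t) = k₁C_{R0}/(k₂−k₁)·(e^(−k₁t) − e^(−k₂t)).
e^(−k₁t) = e^(−1.16×3.71) = e^(−4.304) = 0.01352; e^(−k₂t) = e^(−0.4007) = 0.6699.
C_S = 1.16×3.20/(0.108−1.16) × (0.01352−0.6699) = (-3.529)×(-0.6563) = 2.316 mol/L.
C_R = C_{R0}e^(−k₁t) = 0.04326 mol/L, so C_T = C_{R0}−C_R−C_S = 0.8408 mol/L; C_S/C_T = 2.75.

2.75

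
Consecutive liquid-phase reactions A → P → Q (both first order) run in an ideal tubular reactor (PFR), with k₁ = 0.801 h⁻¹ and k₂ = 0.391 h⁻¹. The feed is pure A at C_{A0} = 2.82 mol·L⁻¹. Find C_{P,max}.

Evaluating C_P at τ_opt = ln(k₂/k₁)/(k₂−k₁) gives C_{P,max}/C_{A0} = (k₁/k₂)^[k₂/(k₂−k₁)].
= (0.801/0.391)^(0.391/(0.391−0.801)) = (2.049)^(-0.9537) = 0.5046.
C_{P,max} = 0.5046×2.82 = 1.42 mol·L⁻¹.

1.42 mol·L⁻¹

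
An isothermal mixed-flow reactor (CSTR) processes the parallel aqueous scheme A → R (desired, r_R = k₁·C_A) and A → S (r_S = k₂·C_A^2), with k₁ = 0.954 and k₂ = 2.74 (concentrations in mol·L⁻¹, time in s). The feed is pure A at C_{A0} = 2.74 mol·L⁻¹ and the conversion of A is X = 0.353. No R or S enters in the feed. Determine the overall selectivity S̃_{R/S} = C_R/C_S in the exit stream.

Exit C_A = C_{A0}(1−X) = 2.74×0.647 = 1.773 mol·L⁻¹.
In a CSTR the entire volume is at exit conditions, so r_R = 0.954×1.773 = 1.691 and r_S = 2.74×1.773^2 = 8.611.
Overall selectivity = C_R/C_S = r_Rτ/(r_Sτ) = r_R/r_S = 0.196.

0.196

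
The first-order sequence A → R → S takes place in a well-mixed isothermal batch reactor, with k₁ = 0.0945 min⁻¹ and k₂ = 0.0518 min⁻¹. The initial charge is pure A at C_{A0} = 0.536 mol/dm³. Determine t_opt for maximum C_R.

14.1 min

The intermediate peaks when r₁ = r₂, i.e. k₁e^(−k₁t) = k₂e^(−k₂t), giving t_opt = ln(k₂/k₁)/(k₂−k₁).
= ln(0.0518/0.0945)/(0.0518−0.0945) = ln(0.5481)/-0.04270 = -0.6012/-0.04270 = 14.1 min.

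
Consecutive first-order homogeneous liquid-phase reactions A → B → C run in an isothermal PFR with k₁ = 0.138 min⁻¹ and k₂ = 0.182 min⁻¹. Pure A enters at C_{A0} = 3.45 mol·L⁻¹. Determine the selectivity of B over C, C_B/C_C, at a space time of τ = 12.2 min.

The intermediate concentration in a first-order A→B→C sequence is C_B = k₁C_{A0}(e^(−k₁τ) − e^(−k₂τ))/(k₂−k₁).
e^(−k₁τ) = e^(−0.138×12.2) = e^(−1.684) = 0.1857; e^(−k₂τ) = e^(−2.220) = 0.1086.
C_B = 0.138×3.45/(0.182−0.138) × (0.1857−0.1086) = 10.82×0.07714 = 0.8347 mol·L⁻¹.
C_A = C_{A0}e^(−k₁τ) = 0.6407 mol·L⁻¹, so C_C = C_{A0}−C_A−C_B = 1.975 mol·L⁻¹; C_B/C_C = 0.423.

0.423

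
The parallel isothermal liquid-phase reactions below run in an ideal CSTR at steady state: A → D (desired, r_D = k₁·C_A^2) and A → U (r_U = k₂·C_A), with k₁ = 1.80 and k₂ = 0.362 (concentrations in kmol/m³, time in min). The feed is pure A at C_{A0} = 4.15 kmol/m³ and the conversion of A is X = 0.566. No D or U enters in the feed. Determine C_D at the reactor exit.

Exit C_A = C_{A0}(1−X) = 4.15×0.434 = 1.801 kmol/m³.
Rates in a CSTR are evaluated at the outlet concentration: r_D = 1.80×1.801^2 = 5.839, r_U = 0.362×1.801 = 0.6520.
Fraction of consumed A going to D: r_D/(r_D+r_U) = 0.8996.
C_D = 0.8996·C_{A0}·X = 0.8996×4.15×0.566 = 2.11 kmol/m³.

2.11 kmol/m³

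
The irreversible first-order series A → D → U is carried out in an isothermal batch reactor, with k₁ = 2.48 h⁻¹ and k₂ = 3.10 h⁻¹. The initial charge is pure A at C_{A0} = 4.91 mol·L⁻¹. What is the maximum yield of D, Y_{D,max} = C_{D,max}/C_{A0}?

At the optimum, C_{D,max}/C_{A0} = (k₁/k₂)^[k₂/(k₂−k₁)].
= (2.48/3.10)^(3.10/(3.10−2.48)) = (0.8000)^(5.000) = 0.3277.

0.328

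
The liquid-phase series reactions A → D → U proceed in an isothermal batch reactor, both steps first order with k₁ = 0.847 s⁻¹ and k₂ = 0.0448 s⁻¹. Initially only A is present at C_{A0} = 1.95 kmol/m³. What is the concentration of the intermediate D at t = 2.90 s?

The intermediate concentration in a first-order A→B→C sequence is C_D = k₁C_{A0}(e^(−k₁t) − e^(−k₂t))/(k₂−k₁).
e^(−k₁t) = e^(−0.847×2.90) = e^(−2.456) = 0.08575; e^(−k₂t) = e^(−0.1299) = 0.8782.
C_D = 0.847×1.95/(0.0448−0.847) × (0.08575−0.8782) = (-2.059)×(-0.7924) = 1.632 kmol/m³.

1.63 kmol/m³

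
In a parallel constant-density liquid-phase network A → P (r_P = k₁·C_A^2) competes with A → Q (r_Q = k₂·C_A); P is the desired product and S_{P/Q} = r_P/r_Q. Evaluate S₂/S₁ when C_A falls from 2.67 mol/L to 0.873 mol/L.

S_{P/Q} = (k₁/k₂)·C_A, so S₂/S₁ = (C_{A,2}/C_{A,1}).
= 0.873/2.67 = 0.327.

0.327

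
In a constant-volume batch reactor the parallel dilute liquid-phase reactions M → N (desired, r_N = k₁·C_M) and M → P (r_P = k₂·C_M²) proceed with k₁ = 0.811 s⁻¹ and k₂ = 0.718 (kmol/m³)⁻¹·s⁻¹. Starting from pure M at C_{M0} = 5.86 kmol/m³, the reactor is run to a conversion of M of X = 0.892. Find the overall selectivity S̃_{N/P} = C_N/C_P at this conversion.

C_M = C_{M0}(1−X) = 0.6329 kmol/m³.
Along a PFR/batch, dC_N/dC_M = −r_N/(r_N+r_P) = −k₁/(k₁+k₂·C_M).
Integrating from C_{M0} to C_M: C_N = (0.811/0.718)·ln[(0.811+0.718·5.86)/(0.811+0.718·0.633)] = 1.130·ln(5.018/1.265) = 1.556 kmol/m³.
C_P = (C_{M0}−C_M)−C_N = 3.671 kmol/m³; S̃_{N/P} = 1.556/3.671 = 0.424.

0.424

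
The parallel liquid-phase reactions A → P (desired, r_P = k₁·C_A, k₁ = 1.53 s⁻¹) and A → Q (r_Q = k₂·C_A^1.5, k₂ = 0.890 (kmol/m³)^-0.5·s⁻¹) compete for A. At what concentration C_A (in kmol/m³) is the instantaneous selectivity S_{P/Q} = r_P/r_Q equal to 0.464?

S_{P/Q} = (k₁/k₂)·C_A^-0.5 ⇒ C_A = (S·k₂/k₁)^(-2).
= (0.464×0.890/1.53)^(-2) = (0.2699)^(-2) = 13.7 kmol/m³.

13.7 kmol/m³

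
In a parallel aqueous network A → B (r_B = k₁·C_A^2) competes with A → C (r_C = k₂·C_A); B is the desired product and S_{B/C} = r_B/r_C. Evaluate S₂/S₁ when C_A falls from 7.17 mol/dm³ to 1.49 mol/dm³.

S_{B/C} = (k₁/k₂)·C_A, so S₂/S₁ = (C_{A,2}/C_{A,1}).
= 1.49/7.17 = 0.208.
Selectivity toward B falls as C_A falls — high-concentration operation is favoured.

0.208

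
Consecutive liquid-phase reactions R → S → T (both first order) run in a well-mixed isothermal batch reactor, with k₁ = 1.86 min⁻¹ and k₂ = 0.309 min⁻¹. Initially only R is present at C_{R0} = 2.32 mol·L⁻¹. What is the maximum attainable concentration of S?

For a first-order series the maximum intermediate yield is C_{S,max}/C_{R0} = (k₁/k₂)^[k₂/(k₂−k₁)].
= (1.86/0.309)^(0.309/(0.309−1.86)) = (6.019)^(-0.1992) = 0.6993.
C_{S,max} = 0.6993×2.32 = 1.62 mol·L⁻¹.

1.62 mol·L⁻¹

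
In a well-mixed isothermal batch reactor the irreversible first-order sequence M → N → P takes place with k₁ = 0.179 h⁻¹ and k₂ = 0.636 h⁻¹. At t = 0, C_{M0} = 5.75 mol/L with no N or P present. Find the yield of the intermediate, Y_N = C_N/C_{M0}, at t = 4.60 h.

0.151

Solving the coupled first-order balances gives C_N(t) = [k₁/(k₂−k₁)]·C_{M0}·(e^(−k₁t) − e^(−k₂t)).
e^(−k₁t) = e^(−0.179×4.60) = e^(−0.8234) = 0.4389; e^(−k₂t) = e^(−2.926) = 0.05363.
C_N = 0.179×5.75/(0.636−0.179) × (0.4389−0.05363) = 2.252×0.3853 = 0.8678 mol/L.
Y_N = C_N/C_{M0} = 0.8678/5.75 = 0.151.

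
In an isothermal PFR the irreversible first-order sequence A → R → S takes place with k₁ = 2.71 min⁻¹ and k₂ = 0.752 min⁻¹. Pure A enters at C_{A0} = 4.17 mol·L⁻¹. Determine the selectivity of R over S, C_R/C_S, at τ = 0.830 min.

The intermediate concentration in a first-order A→B→C sequence is C_R = k₁C_{A0}(e^(−k₁τ) − e^(−k₂τ))/(k₂−k₁).
e^(−k₁τ) = e^(−2.71×0.830) = e^(−2.249) = 0.1055; e^(−k₂τ) = e^(−0.6242) = 0.5357.
C_R = 2.71×4.17/(0.752−2.71) × (0.1055−0.5357) = (-5.772)×(-0.4302) = 2.483 mol·L⁻¹.
C_A = C_{A0}e^(−k₁τ) = 0.4398 mol·L⁻¹, so C_S = C_{A0}−C_A−C_R = 1.247 mol·L⁻¹; C_R/C_S = 1.99.

1.99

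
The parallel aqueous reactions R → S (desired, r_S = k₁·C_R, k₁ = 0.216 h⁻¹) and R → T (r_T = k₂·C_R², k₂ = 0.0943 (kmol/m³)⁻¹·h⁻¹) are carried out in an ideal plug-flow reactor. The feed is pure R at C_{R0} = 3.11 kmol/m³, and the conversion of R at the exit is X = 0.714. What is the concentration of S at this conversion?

1.21 kmol/m³

C_R = C_{R0}(1−X) = 0.8895 kmol/m³.
Along a PFR/batch, dC_S/dC_R = −r_S/(r_S+r_T) = −k₁/(k₁+k₂·C_R).
Integrating from C_{R0} to C_R: C_S = (0.216/0.0943)·ln[(0.216+0.0943·3.11)/(0.216+0.0943·0.889)] = 2.291·ln(0.5093/0.2999) = 1.213 kmol/m³.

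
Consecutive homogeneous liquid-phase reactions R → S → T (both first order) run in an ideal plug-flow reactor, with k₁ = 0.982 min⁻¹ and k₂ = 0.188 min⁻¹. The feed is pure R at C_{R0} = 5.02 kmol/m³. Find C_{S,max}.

3.39 kmol/m³

Evaluating C_S at τ_opt = ln(k₂/k₁)/(k₂−k₁) gives C_{S,max}/C_{R0} = (k₁/k₂)^[k₂/(k₂−k₁)].
= (0.982/0.188)^(0.188/(0.188−0.982)) = (5.223)^(-0.2368) = 0.6761.
C_{S,max} = 0.6761×5.02 = 3.39 kmol/m³.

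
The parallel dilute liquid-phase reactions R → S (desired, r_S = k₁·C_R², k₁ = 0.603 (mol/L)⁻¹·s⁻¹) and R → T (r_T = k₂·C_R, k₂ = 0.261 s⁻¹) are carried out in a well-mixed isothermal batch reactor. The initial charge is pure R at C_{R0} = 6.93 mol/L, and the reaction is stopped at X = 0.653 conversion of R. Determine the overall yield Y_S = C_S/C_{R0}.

0.593

C_R = C_{R0}(1−X) = 2.405 mol/L.
Along a PFR/batch, dC_T/dC_R = −r_T/(r_S+r_T) = −k₂/(k₂+k₁·C_R).
Integrating from C_{R0} to C_R: C_T = (0.261/0.603)·ln[(0.261+0.603·6.93)/(0.261+0.603·2.40)] = 0.4328·ln(4.440/1.711) = 0.4127 mol/L.
Then C_S = (C_{R0}−C_R) − C_T = 4.525 − 0.4127 = 4.113 mol/L.
Y_S = C_S/C_{R0} = 4.113/6.93 = 0.593.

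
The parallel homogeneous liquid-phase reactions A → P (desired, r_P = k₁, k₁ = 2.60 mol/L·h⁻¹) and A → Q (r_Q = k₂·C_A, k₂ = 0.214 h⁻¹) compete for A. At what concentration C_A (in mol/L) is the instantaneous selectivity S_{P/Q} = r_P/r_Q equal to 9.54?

1.27 mol/L

S_{P/Q} = (k₁/k₂)·C_A⁻¹ ⇒ C_A = (S·k₂/k₁)^(-1).
= (9.54×0.214/2.60)^(-1) = (0.7852)^(-1) = 1.27 mol/L.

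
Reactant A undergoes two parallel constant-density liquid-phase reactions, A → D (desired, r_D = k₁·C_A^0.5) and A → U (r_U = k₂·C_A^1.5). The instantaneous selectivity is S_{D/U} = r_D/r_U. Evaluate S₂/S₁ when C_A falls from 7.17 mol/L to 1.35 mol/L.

S_{D/U} = (k₁/k₂)·C_A⁻¹, so S₂/S₁ = (C_{A,2}/C_{A,1})⁻¹.
= 7.17/1.35 = 5.31.
Selectivity toward D rises as C_A falls — low-concentration operation is favoured.

5.31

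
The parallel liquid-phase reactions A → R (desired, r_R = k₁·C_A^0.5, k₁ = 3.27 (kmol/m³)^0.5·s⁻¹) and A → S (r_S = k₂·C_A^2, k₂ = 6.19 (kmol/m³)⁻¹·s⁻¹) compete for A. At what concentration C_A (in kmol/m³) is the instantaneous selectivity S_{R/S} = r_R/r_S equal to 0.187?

2.00 kmol/m³

S_{R/S} = (k₁/k₂)·C_A^-1.5 ⇒ C_A = (S·k₂/k₁)^(1/(-1.5)).
= (0.187×6.19/3.27)^(-0.6667) = (0.3540)^(-0.6667) = 2.00 kmol/m³.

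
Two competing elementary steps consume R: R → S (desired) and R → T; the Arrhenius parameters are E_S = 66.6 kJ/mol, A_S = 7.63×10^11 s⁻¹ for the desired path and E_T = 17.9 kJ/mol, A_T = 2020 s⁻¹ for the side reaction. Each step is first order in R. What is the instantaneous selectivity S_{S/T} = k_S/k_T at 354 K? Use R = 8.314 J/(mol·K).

k_S/k_T = (A_S/A_T)·exp[−(E_S−E_T)/(RT)] = (A_S/A_T)·exp[(E_T−E_S)/(RT)].
(E_T−E_S)/(RT) = (17.9−66.6)×10³/(8.314×354) = -48700/2943 = -16.55.
k_S/k_T = (7.63×10^11/2020)·exp(-16.55) = 3.777×10^8 × 6.513×10^-8 = 24.6.
Since E_S > E_T, raising the temperature improves selectivity toward S.

24.6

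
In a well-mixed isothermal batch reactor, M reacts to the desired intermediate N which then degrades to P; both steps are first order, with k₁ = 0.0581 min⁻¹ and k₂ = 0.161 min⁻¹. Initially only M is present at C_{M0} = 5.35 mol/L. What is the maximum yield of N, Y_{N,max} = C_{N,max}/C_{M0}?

0.203

Evaluating C_N at t_opt = ln(k₂/k₁)/(k₂−k₁) gives C_{N,max}/C_{M0} = (k₁/k₂)^[k₂/(k₂−k₁)].
= (0.0581/0.161)^(0.161/(0.161−0.0581)) = (0.3609)^(1.565) = 0.2030.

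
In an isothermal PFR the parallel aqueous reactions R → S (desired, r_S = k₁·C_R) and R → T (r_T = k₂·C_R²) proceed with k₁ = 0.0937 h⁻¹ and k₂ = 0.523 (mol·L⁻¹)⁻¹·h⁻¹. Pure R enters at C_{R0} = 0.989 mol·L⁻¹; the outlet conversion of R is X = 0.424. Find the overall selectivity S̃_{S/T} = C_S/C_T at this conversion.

0.235

C_R = C_{R0}(1−X) = 0.5697 mol·L⁻¹.
Along a PFR/batch, dC_S/dC_R = −r_S/(r_S+r_T) = −k₁/(k₁+k₂·C_R).
Integrating from C_{R0} to C_R: C_S = (0.0937/0.523)·ln[(0.0937+0.523·0.989)/(0.0937+0.523·0.570)] = 0.1792·ln(0.6109/0.3916) = 0.07967 mol·L⁻¹.
C_T = (C_{R0}−C_R)−C_S = 0.3397 mol·L⁻¹; S̃_{S/T} = 0.07967/0.3397 = 0.235.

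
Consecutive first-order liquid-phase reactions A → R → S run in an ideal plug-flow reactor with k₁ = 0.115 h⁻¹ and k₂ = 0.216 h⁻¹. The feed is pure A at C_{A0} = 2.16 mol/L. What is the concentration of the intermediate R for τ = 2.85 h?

0.443 mol/L

Solving the coupled first-order balances gives C_R(τ) = [k₁/(k₂−k₁)]·C_{A0}·(e^(−k₁τ) − e^(−k₂τ)).
e^(−k₁τ) = e^(−0.115×2.85) = e^(−0.3278) = 0.7205; e^(−k₂τ) = e^(−0.6156) = 0.5403.
C_R = 0.115×2.16/(0.216−0.115) × (0.7205−0.5403) = 2.459×0.1802 = 0.4433 mol/L.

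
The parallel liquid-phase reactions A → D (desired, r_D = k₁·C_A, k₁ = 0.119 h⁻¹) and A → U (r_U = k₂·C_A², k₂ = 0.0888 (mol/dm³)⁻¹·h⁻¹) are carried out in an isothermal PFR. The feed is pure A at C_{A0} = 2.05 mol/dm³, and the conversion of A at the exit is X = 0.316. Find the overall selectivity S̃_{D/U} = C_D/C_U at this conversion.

0.782

C_A = C_{A0}(1−X) = 1.402 mol/dm³.
Along a PFR/batch, dC_D/dC_A = −r_D/(r_D+r_U) = −k₁/(k₁+k₂·C_A).
Integrating from C_{A0} to C_A: C_D = (0.119/0.0888)·ln[(0.119+0.0888·2.05)/(0.119+0.0888·1.40)] = 1.340·ln(0.3010/0.2435) = 0.2842 mol/dm³.
C_U = (C_{A0}−C_A)−C_D = 0.3636 mol/dm³; S̃_{D/U} = 0.2842/0.3636 = 0.782.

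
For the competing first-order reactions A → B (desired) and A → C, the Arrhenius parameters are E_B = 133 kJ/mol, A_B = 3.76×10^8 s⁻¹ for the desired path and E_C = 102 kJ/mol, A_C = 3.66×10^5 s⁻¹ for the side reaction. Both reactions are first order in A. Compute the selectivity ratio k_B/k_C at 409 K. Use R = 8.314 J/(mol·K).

0.113

k_B/k_C = (A_B/A_C)·exp[−(E_B−E_C)/(RT)] = (A_B/A_C)·exp[(E_C−E_B)/(RT)].
(E_C−E_B)/(RT) = (102−133)×10³/(8.314×409) = -31000/3400 = -9.117.
k_B/k_C = (3.76×10^8/3.66×10^5)·exp(-9.117) = 1027 × 1.098×10^-4 = 0.113.
Since E_B > E_C, raising the temperature improves selectivity toward B.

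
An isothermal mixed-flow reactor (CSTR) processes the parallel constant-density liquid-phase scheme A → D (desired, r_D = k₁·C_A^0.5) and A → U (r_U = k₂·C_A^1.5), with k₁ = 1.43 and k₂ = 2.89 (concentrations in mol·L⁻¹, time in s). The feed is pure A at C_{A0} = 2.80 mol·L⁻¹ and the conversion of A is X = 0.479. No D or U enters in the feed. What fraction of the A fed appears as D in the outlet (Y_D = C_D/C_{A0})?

Exit C_A = C_{A0}(1−X) = 2.80×0.521 = 1.459 mol·L⁻¹.
In a CSTR the entire volume is at exit conditions, so r_D = 1.43×1.459^0.5 = 1.727 and r_U = 2.89×1.459^1.5 = 5.092.
Fraction of consumed A going to D: r_D/(r_D+r_U) = 0.2533.
C_D = 0.2533·C_{A0}·X = 0.2533×2.80×0.479 = 0.340 mol·L⁻¹; Y_D = C_D/C_{A0} = 0.121.

0.121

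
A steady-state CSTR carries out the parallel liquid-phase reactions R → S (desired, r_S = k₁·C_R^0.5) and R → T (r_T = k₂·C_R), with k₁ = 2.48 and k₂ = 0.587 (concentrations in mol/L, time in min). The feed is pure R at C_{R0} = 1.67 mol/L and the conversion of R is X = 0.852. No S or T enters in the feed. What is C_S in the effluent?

1.27 mol/L

Exit C_R = C_{R0}(1−X) = 1.67×0.148 = 0.2472 mol/L.
A CSTR operates uniformly at the exit composition, giving r_S = 1.233 and r_T = 0.1451 (each k·C_R^n at C_R = 0.2472).
Fraction of consumed R going to S: r_S/(r_S+r_T) = 0.8947.
C_S = 0.8947·C_{R0}·X = 0.8947×1.67×0.852 = 1.27 mol/L.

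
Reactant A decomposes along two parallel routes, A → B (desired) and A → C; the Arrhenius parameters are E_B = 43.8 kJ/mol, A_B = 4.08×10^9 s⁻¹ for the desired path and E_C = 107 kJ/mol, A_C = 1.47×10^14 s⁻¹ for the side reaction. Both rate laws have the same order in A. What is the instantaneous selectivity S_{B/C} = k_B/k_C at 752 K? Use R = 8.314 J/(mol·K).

Since both paths have the same order in A, the concentration cancels and S_{B/C} = k_B/k_C = (A_B/A_C)·exp[(E_C−E_B)/(RT)].
(E_C−E_B)/(RT) = (107−43.8)×10³/(8.314×752) = 63200/6252 = 10.11.
k_B/k_C = (4.08×10^9/1.47×10^14)·exp(10.11) = 2.776×10^-5 × 24552 = 0.681.

0.681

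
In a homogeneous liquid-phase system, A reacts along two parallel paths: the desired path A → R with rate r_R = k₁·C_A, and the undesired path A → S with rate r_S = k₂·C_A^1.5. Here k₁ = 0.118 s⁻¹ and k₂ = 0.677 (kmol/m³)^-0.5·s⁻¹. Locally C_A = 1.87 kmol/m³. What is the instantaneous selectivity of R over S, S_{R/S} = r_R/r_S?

S_{R/S} = r_R/r_S = (k₁·C_A)/(k₂·C_A^1.5) = (k₁/k₂)·C_A^-0.5.
= (0.118×1.870) / (0.677×1.870^1.5) = 0.2207/1.731 = 0.127.

0.127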